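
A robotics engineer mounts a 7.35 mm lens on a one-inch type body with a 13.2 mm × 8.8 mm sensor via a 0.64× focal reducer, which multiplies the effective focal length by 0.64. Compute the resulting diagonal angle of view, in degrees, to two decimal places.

118.66°

Effective focal length f = 7.35 × 0.64 = 4.704 mm.
Sensor diagonal = √(13.2² + 8.8²) = √251.6800 ≈ 15.8644 mm.
α = 2·arctan(15.864 / (2 × 4.704)) = 2·arctan(1.68627) ≈ 118.6620°.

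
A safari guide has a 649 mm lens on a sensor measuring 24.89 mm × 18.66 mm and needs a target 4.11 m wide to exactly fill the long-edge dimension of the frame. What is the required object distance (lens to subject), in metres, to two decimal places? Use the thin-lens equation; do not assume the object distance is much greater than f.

W: 4.11 m = 4110 mm.
Magnification m = w/W = dᵢ/dₒ; combined with 1/f = 1/dₒ + 1/dᵢ this gives dₒ = f·(1 + W/w).
dₒ = 649 mm × (1 + 4110/24.89) = 649 × 166.1266 ≈ 107816.135 mm = 107.816 m.

107.82 m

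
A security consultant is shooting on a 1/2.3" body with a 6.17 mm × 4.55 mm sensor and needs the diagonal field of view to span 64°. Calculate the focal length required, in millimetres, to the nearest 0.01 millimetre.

Sensor diagonal = √(6.17² + 4.55²) = √58.7714 ≈ 7.6663 mm.
From α = 2·arctan(d/2f) we get f = d / (2·tan(α/2)).
With d = 7.6663 mm and α/2 = 32°, tan(α/2) ≈ 0.62487, so f ≈ 7.6663 / 1.24974 ≈ 6.1343 mm.

6.13 mm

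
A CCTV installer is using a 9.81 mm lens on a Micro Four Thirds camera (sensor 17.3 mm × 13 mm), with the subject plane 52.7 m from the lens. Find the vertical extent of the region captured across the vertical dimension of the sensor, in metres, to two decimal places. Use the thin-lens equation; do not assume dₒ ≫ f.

69.82 m

dₒ: 52.7 m = 52700 mm.
Similar triangles through the lens centre give W/dₒ = h/dᵢ; with 1/f = 1/dₒ + 1/dᵢ this gives W = h·(dₒ − f)/f.
W = 13 mm × (52700 − 9.81) / 9.81 = 13 × 5371.0693 ≈ 69823.901 mm = 69.8239 m.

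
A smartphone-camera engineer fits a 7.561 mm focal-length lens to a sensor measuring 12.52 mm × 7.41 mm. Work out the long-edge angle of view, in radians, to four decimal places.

1.3831 rad

Angle of view α = 2·arctan(w/2f) with w = 12.52 mm and f = 7.561 mm.
w/2f = 0.82793; arctan(0.82793) ≈ 0.6915 rad, so α ≈ 1.3831 rad.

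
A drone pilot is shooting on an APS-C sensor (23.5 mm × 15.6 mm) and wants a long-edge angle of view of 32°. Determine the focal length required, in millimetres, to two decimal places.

40.98 mm

From α = 2·arctan(w/2f) we get f = w / (2·tan(α/2)).
With w = 23.5 mm and α/2 = 16°, tan(α/2) ≈ 0.28675, so f ≈ 23.5 / 0.57349 ≈ 40.9771 mm.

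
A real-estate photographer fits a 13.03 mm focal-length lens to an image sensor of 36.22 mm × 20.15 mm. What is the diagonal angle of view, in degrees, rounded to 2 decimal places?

115.68°

Sensor diagonal = √(36.22² + 20.15²) = √1717.9109 ≈ 41.4477 mm.
Angle of view α = 2·arctan(d/2f) with d = 41.4477 mm and f = 13.03 mm.
d/2f = 1.59047; arctan(1.59047) ≈ 57.8406°, so α ≈ 115.6812°.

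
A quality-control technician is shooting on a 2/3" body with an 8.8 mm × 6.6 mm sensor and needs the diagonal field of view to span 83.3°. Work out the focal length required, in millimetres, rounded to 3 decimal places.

Sensor diagonal = √(8.8² + 6.6²) = √121.0000 ≈ 11.0000 mm.
From α = 2·arctan(d/2f) we get f = d / (2·tan(α/2)).
With d = 11.0000 mm and α/2 = 41.65°, tan(α/2) ≈ 0.88940, so f ≈ 11.0000 / 1.77881 ≈ 6.1839 mm.

6.184 mm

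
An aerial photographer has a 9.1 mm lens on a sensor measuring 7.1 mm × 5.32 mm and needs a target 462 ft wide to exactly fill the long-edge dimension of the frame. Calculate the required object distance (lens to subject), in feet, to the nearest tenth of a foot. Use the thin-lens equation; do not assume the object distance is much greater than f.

W: 462 ft × 304.8 mm/ft = 140817.60 mm.
Magnification m = w/W = dᵢ/dₒ; combined with 1/f = 1/dₒ + 1/dᵢ this gives dₒ = f·(1 + W/w).
dₒ = 9.1 mm × (1 + 140818/7.1) = 9.1 × 19834.4642 ≈ 180493.624 mm = 180493.624/304.8 ft = 592.171 ft.

592.2 ft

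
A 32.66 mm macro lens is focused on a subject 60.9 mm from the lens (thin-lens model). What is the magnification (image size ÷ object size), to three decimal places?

Thin lens: 1/f = 1/dₒ + 1/dᵢ → 1/dᵢ = 1/32.66 − 1/60.9 = 0.0141981 mm⁻¹, so dᵢ ≈ 70.4318 mm.
Magnification m = dᵢ/dₒ = 70.4318/60.9 ≈ 1.15652.

1.157×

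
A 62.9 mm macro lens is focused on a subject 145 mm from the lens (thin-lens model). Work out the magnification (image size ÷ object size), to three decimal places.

Thin lens: 1/f = 1/dₒ + 1/dᵢ → 1/dᵢ = 1/62.9 − 1/145 = 0.0090017 mm⁻¹, so dᵢ ≈ 111.0901 mm.
Magnification m = dᵢ/dₒ = 111.0901/145 ≈ 0.76614.

0.766×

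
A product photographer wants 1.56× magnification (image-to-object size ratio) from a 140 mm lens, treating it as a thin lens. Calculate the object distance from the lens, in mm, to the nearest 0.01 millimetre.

229.74 mm

With m = dᵢ/dₒ and 1/f = 1/dₒ + 1/dᵢ, substituting dᵢ = m·dₒ gives 1/f = (1 + 1/m)/dₒ, hence dₒ = f·(1 + 1/m).
dₒ = 140 × (1 + 1/1.56) = 140 × 1.64103 ≈ 229.744 mm.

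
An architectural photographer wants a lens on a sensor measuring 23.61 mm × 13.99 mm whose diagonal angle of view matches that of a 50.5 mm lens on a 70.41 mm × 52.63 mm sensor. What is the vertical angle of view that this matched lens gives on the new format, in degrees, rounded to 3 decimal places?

Sensor diagonal = √(70.41² + 52.63²) = √7727.4850 ≈ 87.9061 mm.
Sensor diagonal = √(23.61² + 13.99²) = √753.1522 ≈ 27.4436 mm.
Equal diagonal AOV ⇒ f₂ = f₁ · 27.4436/87.9061 = 50.5 × 0.31219 ≈ 15.7657 mm.
Vertical AOV on the new format = 2·arctan(13.99 / (2 × 15.7657)) = 2·arctan(0.44368) ≈ 47.8522°.

47.852°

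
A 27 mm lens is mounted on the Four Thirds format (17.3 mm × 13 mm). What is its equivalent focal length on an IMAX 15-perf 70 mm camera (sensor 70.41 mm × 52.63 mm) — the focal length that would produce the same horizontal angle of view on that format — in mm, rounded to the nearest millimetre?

110 mm

Equal angle of view means equal width/f ratio, so f₂ = f₁ · (width₂/width₁) = 27 × 70.41/17.3.
f₂ = 27 × 4.06994 ≈ 109.888 mm.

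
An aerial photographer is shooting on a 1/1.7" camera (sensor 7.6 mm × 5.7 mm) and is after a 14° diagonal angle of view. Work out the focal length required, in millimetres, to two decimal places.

Sensor diagonal = √(7.6² + 5.7²) = √90.2500 ≈ 9.5000 mm.
From α = 2·arctan(d/2f) we get f = d / (2·tan(α/2)).
With d = 9.5000 mm and α/2 = 7°, tan(α/2) ≈ 0.12278, so f ≈ 9.5000 / 0.24557 ≈ 38.6856 mm.

38.69 mm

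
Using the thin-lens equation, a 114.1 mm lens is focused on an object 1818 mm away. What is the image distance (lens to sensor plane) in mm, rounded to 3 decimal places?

121.741 mm

1/dᵢ = 1/f − 1/dₒ = 1/114.1 − 1/1818 = 0.0082142 mm⁻¹.
dᵢ = 1/0.0082142 ≈ 121.7406 mm.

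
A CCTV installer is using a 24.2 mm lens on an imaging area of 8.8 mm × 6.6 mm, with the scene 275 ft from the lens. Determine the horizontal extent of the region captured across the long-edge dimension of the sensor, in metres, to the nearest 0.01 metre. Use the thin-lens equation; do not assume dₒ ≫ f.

dₒ: 275 ft × 304.8 mm/ft = 83820.00 mm.
Similar triangles through the lens centre give W/dₒ = w/dᵢ; with 1/f = 1/dₒ + 1/dᵢ this gives W = w·(dₒ − f)/f.
W = 8.8 mm × (83820 − 24.2) / 24.2 = 8.8 × 3462.6363 ≈ 30471.199 mm = 30.4712 m.

30.47 m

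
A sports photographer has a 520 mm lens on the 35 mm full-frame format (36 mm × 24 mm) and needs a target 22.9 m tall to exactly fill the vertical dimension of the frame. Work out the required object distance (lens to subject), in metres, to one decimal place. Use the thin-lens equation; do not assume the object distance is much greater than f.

496.7 m

W: 22.9 m = 22900 mm.
Magnification m = h/W = dᵢ/dₒ; combined with 1/f = 1/dₒ + 1/dᵢ this gives dₒ = f·(1 + W/h).
dₒ = 520 mm × (1 + 22900/24) = 520 × 955.1667 ≈ 496686.667 mm = 496.687 m.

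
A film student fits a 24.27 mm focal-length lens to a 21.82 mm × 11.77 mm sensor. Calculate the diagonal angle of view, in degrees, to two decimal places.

54.11°

Sensor diagonal = √(21.82² + 11.77²) = √614.6453 ≈ 24.7920 mm.
Angle of view α = 2·arctan(d/2f) with d = 24.7920 mm and f = 24.27 mm.
d/2f = 0.51075; arctan(0.51075) ≈ 27.0559°, so α ≈ 54.1118°.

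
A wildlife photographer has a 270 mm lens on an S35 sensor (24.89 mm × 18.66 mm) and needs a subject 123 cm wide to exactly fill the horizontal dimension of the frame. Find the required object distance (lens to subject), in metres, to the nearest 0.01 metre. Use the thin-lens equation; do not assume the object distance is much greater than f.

13.61 m

W: 123 cm = 1230 mm.
Magnification m = w/W = dᵢ/dₒ; combined with 1/f = 1/dₒ + 1/dᵢ this gives dₒ = f·(1 + W/w).
dₒ = 270 mm × (1 + 1230/24.89) = 270 × 50.4174 ≈ 13612.708 mm = 13.6127 m.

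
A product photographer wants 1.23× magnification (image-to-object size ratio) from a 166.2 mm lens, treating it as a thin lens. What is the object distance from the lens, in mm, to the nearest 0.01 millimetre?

With m = dᵢ/dₒ and 1/f = 1/dₒ + 1/dᵢ, substituting dᵢ = m·dₒ gives 1/f = (1 + 1/m)/dₒ, hence dₒ = f·(1 + 1/m).
dₒ = 166.2 × (1 + 1/1.23) = 166.2 × 1.81301 ≈ 301.322 mm.

301.32 mm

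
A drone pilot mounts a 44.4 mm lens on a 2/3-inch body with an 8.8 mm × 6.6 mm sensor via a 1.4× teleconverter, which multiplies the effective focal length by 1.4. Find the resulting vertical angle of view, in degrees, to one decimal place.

Effective focal length f = 44.4 × 1.4 = 62.16 mm.
α = 2·arctan(6.6 / (2 × 62.16)) = 2·arctan(0.05309) ≈ 6.0778°.

6.1°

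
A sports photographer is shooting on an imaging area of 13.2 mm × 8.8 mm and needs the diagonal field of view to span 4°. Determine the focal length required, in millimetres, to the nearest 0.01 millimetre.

Sensor diagonal = √(13.2² + 8.8²) = √251.6800 ≈ 15.8644 mm.
From α = 2·arctan(d/2f) we get f = d / (2·tan(α/2)).
With d = 15.8644 mm and α/2 = 2°, tan(α/2) ≈ 0.03492, so f ≈ 15.8644 / 0.06984 ≈ 227.1489 mm.

227.15 mm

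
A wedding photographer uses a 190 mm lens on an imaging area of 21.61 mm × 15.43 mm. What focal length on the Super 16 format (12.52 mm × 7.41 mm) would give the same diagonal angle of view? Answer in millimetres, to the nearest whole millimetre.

104 mm

Sensor diagonal = √(21.61² + 15.43²) = √705.0770 ≈ 26.5533 mm.
Sensor diagonal = √(12.52² + 7.41²) = √211.6585 ≈ 14.5485 mm.
Equal angle of view means equal diagonal/f ratio, so f₂ = f₁ · (diagonal₂/diagonal₁) = 190 × 14.5485/26.5533.
f₂ = 190 × 0.54790 ≈ 104.101 mm.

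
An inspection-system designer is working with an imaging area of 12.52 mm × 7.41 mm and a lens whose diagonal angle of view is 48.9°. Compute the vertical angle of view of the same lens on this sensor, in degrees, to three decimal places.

Sensor diagonal = √(12.52² + 7.41²) = √211.6585 ≈ 14.5485 mm.
From the diagonal AOV: f = 14.5485 / (2·tan(24.45°)) = 14.5485 / 0.90935 ≈ 15.9989 mm.
Vertical AOV = 2·arctan(7.41 / (2 × 15.9989)) = 2·arctan(0.23158) ≈ 26.0773°.

26.077°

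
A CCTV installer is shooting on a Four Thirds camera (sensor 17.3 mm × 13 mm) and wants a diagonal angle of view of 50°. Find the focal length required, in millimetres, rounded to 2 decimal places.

23.20 mm

Sensor diagonal = √(17.3² + 13²) = √468.2900 ≈ 21.6400 mm.
From α = 2·arctan(d/2f) we get f = d / (2·tan(α/2)).
With d = 21.6400 mm and α/2 = 25°, tan(α/2) ≈ 0.46631, so f ≈ 21.6400 / 0.93262 ≈ 23.2036 mm.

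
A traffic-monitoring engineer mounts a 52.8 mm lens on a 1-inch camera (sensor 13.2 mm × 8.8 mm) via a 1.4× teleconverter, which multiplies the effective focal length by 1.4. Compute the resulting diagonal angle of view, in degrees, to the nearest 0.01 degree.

Effective focal length f = 52.8 × 1.4 = 73.92 mm.
Sensor diagonal = √(13.2² + 8.8²) = √251.6800 ≈ 15.8644 mm.
α = 2·arctan(15.864 / (2 × 73.92)) = 2·arctan(0.10731) ≈ 12.2497°.

12.25°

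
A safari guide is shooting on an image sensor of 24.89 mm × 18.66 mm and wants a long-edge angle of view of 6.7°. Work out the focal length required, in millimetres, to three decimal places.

212.607 mm

From α = 2·arctan(w/2f) we get f = w / (2·tan(α/2)).
With w = 24.89 mm and α/2 = 3.35°, tan(α/2) ≈ 0.05854, so f ≈ 24.89 / 0.11707 ≈ 212.6069 mm.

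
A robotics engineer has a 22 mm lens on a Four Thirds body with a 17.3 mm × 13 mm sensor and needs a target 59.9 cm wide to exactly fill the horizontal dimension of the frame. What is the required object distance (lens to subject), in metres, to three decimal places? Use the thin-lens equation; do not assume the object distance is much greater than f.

W: 59.9 cm = 599 mm.
Magnification m = w/W = dᵢ/dₒ; combined with 1/f = 1/dₒ + 1/dᵢ this gives dₒ = f·(1 + W/w).
dₒ = 22 mm × (1 + 599/17.3) = 22 × 35.6243 ≈ 783.734 mm = 0.783734 m.

0.784 m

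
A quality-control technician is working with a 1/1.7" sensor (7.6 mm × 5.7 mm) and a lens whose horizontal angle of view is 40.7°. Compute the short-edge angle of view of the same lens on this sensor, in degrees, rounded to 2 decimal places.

31.09°

From the horizontal AOV: f = 7.6 / (2·tan(20.35°)) = 7.6 / 0.74181 ≈ 10.2452 mm.
Short-edge AOV = 2·arctan(5.7 / (2 × 10.2452)) = 2·arctan(0.27818) ≈ 31.0908°.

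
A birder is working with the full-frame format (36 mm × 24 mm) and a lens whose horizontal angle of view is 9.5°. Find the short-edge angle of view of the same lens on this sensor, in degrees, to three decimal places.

From the horizontal AOV: f = 36 / (2·tan(4.75°)) = 36 / 0.16619 ≈ 216.6232 mm.
Short-edge AOV = 2·arctan(24 / (2 × 216.6232)) = 2·arctan(0.05540) ≈ 6.3414°.

6.341°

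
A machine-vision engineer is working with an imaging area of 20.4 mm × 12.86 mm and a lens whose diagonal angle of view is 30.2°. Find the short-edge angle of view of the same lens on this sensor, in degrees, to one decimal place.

16.4°

Sensor diagonal = √(20.4² + 12.86²) = √581.5396 ≈ 24.1151 mm.
From the diagonal AOV: f = 24.1151 / (2·tan(15.1°)) = 24.1151 / 0.53964 ≈ 44.6873 mm.
Short-edge AOV = 2·arctan(12.86 / (2 × 44.6873)) = 2·arctan(0.14389) ≈ 16.3760°.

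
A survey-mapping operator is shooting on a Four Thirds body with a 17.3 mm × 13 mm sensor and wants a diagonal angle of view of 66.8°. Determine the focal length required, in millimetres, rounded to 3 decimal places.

Sensor diagonal = √(17.3² + 13²) = √468.2900 ≈ 21.6400 mm.
From α = 2·arctan(d/2f) we get f = d / (2·tan(α/2)).
With d = 21.6400 mm and α/2 = 33.4°, tan(α/2) ≈ 0.65938, so f ≈ 21.6400 / 1.31876 ≈ 16.4094 mm.

16.409 mm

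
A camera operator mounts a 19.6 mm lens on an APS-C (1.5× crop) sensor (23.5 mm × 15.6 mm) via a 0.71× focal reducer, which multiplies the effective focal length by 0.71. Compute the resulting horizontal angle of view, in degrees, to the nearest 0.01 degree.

80.35°

Effective focal length f = 19.6 × 0.71 = 13.916 mm.
α = 2·arctan(23.5 / (2 × 13.916)) = 2·arctan(0.84435) ≈ 80.3523°.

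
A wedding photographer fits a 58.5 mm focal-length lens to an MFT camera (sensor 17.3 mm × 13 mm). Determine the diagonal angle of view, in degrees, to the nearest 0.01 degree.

20.96°

Sensor diagonal = √(17.3² + 13²) = √468.2900 ≈ 21.6400 mm.
Angle of view α = 2·arctan(d/2f) with d = 21.6400 mm and f = 58.5 mm.
d/2f = 0.18496; arctan(0.18496) ≈ 10.4789°, so α ≈ 20.9577°.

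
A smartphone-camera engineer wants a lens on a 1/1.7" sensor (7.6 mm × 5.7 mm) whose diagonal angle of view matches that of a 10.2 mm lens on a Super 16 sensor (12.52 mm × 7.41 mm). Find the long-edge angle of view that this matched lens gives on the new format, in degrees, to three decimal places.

Sensor diagonal = √(12.52² + 7.41²) = √211.6585 ≈ 14.5485 mm.
Sensor diagonal = √(7.6² + 5.7²) = √90.2500 ≈ 9.5000 mm.
Equal diagonal AOV ⇒ f₂ = f₁ · 9.5000/14.5485 = 10.2 × 0.65299 ≈ 6.6605 mm.
Long-edge AOV on the new format = 2·arctan(7.6 / (2 × 6.6605)) = 2·arctan(0.57053) ≈ 59.4120°.

59.412°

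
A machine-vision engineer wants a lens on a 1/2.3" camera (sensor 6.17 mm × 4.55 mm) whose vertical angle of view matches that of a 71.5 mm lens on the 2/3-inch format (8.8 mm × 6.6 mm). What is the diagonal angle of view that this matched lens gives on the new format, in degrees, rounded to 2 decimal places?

Equal vertical AOV ⇒ f₂ = f₁ · 4.55/6.6 = 71.5 × 0.68939 ≈ 49.2917 mm.
Sensor diagonal = √(6.17² + 4.55²) = √58.7714 ≈ 7.6663 mm.
Diagonal AOV on the new format = 2·arctan(7.6663 / (2 × 49.2917)) = 2·arctan(0.07776) ≈ 8.8932°.

8.89°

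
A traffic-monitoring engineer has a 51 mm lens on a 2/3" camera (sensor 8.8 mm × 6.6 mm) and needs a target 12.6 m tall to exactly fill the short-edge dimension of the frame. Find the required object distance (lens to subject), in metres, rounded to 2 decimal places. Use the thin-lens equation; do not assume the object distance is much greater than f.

97.41 m

W: 12.6 m = 12600 mm.
Magnification m = h/W = dᵢ/dₒ; combined with 1/f = 1/dₒ + 1/dᵢ this gives dₒ = f·(1 + W/h).
dₒ = 51 mm × (1 + 12600/6.6) = 51 × 1910.0909 ≈ 97414.636 mm = 97.4146 m.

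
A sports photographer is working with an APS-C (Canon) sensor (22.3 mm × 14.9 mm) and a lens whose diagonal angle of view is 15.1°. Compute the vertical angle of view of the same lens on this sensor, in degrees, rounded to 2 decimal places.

8.42°

Sensor diagonal = √(22.3² + 14.9²) = √719.3000 ≈ 26.8198 mm.
From the diagonal AOV: f = 26.8198 / (2·tan(7.55°)) = 26.8198 / 0.26508 ≈ 101.1758 mm.
Vertical AOV = 2·arctan(14.9 / (2 × 101.1758)) = 2·arctan(0.07363) ≈ 8.4227°.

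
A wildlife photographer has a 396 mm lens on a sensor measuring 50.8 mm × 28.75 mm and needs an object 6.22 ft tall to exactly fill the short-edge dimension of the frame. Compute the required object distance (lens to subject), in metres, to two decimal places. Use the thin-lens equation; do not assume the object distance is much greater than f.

W: 6.22 ft × 304.8 mm/ft = 1895.86 mm.
Magnification m = h/W = dᵢ/dₒ; combined with 1/f = 1/dₒ + 1/dᵢ this gives dₒ = f·(1 + W/h).
dₒ = 396 mm × (1 + 1895.86/28.75) = 396 × 66.9428 ≈ 26509.355 mm = 26.5094 m.

26.51 m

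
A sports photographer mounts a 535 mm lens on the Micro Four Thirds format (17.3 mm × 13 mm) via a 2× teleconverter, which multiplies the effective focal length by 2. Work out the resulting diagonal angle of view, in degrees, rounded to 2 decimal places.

Effective focal length f = 535 × 2 = 1070 mm.
Sensor diagonal = √(17.3² + 13²) = √468.2900 ≈ 21.6400 mm.
α = 2·arctan(21.640 / (2 × 1070)) = 2·arctan(0.01011) ≈ 1.1587°.

1.16°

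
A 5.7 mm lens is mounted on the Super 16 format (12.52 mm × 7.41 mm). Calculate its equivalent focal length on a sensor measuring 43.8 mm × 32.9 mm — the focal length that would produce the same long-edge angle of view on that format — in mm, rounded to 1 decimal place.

Equal angle of view means equal width/f ratio, so f₂ = f₁ · (width₂/width₁) = 5.7 × 43.8/12.52.
f₂ = 5.7 × 3.49840 ≈ 19.941 mm.

19.9 mm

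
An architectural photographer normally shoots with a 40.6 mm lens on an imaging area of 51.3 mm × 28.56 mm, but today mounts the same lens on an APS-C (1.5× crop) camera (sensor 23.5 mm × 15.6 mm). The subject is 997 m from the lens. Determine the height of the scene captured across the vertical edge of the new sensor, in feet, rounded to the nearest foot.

1257 ft

The focal length stays 40.6 mm; the relevant sensor dimension is now h = 15.6 mm. Object distance dₒ = 997 m = 997000 mm.
Thin-lens field height W = h·(dₒ − f)/f = 15.6 × (997000 − 40.6)/40.6 ≈ 383068.144 mm = 383068.144/304.8 ft = 1256.79 ft.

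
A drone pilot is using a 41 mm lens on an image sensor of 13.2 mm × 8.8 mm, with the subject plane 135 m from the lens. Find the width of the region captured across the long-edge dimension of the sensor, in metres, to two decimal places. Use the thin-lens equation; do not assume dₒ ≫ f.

dₒ: 135 m = 135000 mm.
Similar triangles through the lens centre give W/dₒ = w/dᵢ; with 1/f = 1/dₒ + 1/dᵢ this gives W = w·(dₒ − f)/f.
W = 13.2 mm × (135000 − 41) / 41 = 13.2 × 3291.6829 ≈ 43450.215 mm = 43.4502 m.

43.45 m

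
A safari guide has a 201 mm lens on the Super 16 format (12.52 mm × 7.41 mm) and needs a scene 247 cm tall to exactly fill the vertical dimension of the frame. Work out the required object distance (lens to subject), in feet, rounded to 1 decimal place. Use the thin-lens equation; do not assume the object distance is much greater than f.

W: 247 cm = 2470 mm.
Magnification m = h/W = dᵢ/dₒ; combined with 1/f = 1/dₒ + 1/dᵢ this gives dₒ = f·(1 + W/h).
dₒ = 201 mm × (1 + 2470/7.41) = 201 × 334.3333 ≈ 67201.000 mm = 67201.000/304.8 ft = 220.476 ft.

220.5 ft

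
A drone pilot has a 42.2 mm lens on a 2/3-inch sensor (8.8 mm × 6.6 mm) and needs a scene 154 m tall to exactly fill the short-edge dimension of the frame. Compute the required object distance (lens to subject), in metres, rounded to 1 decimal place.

W: 154 m = 154000 mm.
Magnification m = h/W = dᵢ/dₒ; combined with 1/f = 1/dₒ + 1/dᵢ this gives dₒ = f·(1 + W/h).
dₒ = 42.2 mm × (1 + 154000/6.6) = 42.2 × 23334.3333 ≈ 984708.867 mm = 984.709 m.

984.7 m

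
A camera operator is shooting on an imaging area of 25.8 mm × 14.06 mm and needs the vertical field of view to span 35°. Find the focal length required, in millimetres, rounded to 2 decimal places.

From α = 2·arctan(h/2f) we get f = h / (2·tan(α/2)).
With h = 14.06 mm and α/2 = 17.5°, tan(α/2) ≈ 0.31530, so f ≈ 14.06 / 0.63060 ≈ 22.2963 mm.

22.30 mm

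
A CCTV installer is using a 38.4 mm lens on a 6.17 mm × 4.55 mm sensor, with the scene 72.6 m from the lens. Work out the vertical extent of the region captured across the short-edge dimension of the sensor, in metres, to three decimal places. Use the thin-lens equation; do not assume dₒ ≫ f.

dₒ: 72.6 m = 72600 mm.
Similar triangles through the lens centre give W/dₒ = h/dᵢ; with 1/f = 1/dₒ + 1/dᵢ this gives W = h·(dₒ − f)/f.
W = 4.55 mm × (72600 − 38.4) / 38.4 = 4.55 × 1889.6250 ≈ 8597.794 mm = 8.59779 m.

8.598 m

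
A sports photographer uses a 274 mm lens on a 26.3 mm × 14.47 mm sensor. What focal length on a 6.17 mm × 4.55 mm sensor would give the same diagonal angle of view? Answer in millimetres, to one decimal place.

70.0 mm

Sensor diagonal = √(26.3² + 14.47²) = √901.0709 ≈ 30.0178 mm.
Sensor diagonal = √(6.17² + 4.55²) = √58.7714 ≈ 7.6663 mm.
Equal angle of view means equal diagonal/f ratio, so f₂ = f₁ · (diagonal₂/diagonal₁) = 274 × 7.6663/30.0178.
f₂ = 274 × 0.25539 ≈ 69.977 mm.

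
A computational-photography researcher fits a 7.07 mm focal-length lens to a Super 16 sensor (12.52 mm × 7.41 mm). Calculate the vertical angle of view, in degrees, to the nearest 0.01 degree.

Angle of view α = 2·arctan(h/2f) with h = 7.41 mm and f = 7.07 mm.
h/2f = 0.52405; arctan(0.52405) ≈ 27.6566°, so α ≈ 55.3131°.

55.31°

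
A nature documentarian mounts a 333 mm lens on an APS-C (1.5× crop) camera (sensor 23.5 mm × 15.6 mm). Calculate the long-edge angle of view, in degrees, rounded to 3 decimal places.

Angle of view α = 2·arctan(w/2f) with w = 23.5 mm and f = 333 mm.
w/2f = 0.03529; arctan(0.03529) ≈ 2.0209°, so α ≈ 4.0417°.

4.042°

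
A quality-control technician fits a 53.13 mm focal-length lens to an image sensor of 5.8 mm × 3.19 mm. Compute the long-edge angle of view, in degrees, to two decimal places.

Angle of view α = 2·arctan(w/2f) with w = 5.8 mm and f = 53.13 mm.
w/2f = 0.05458; arctan(0.05458) ≈ 3.1243°, so α ≈ 6.2486°.

6.25°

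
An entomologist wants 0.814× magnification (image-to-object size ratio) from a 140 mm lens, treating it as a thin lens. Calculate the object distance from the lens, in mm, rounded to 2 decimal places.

With m = dᵢ/dₒ and 1/f = 1/dₒ + 1/dᵢ, substituting dᵢ = m·dₒ gives 1/f = (1 + 1/m)/dₒ, hence dₒ = f·(1 + 1/m).
dₒ = 140 × (1 + 1/0.814) = 140 × 2.22850 ≈ 311.990 mm.

311.99 mm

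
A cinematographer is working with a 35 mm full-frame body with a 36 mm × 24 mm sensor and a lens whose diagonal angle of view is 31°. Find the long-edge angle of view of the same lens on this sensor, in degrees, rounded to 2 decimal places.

Sensor diagonal = √(36² + 24²) = √1872.0000 ≈ 43.2666 mm.
From the diagonal AOV: f = 43.2666 / (2·tan(15.5°)) = 43.2666 / 0.55465 ≈ 78.0072 mm.
Long-edge AOV = 2·arctan(36 / (2 × 78.0072)) = 2·arctan(0.23075) ≈ 25.9869°.

25.99°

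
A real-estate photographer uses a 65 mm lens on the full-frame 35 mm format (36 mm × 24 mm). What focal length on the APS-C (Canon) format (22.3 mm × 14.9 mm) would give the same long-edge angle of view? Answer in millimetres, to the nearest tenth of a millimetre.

40.3 mm

Equal angle of view means equal width/f ratio, so f₂ = f₁ · (width₂/width₁) = 65 × 22.3/36.
f₂ = 65 × 0.61944 ≈ 40.264 mm.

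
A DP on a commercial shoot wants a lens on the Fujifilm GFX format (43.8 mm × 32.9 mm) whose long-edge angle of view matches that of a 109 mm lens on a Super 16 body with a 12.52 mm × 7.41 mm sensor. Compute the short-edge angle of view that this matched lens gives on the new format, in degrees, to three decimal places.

4.940°

Equal long-edge AOV ⇒ f₂ = f₁ · 43.8/12.52 = 109 × 3.49840 ≈ 381.3259 mm.
Short-edge AOV on the new format = 2·arctan(32.9 / (2 × 381.3259)) = 2·arctan(0.04314) ≈ 4.9403°.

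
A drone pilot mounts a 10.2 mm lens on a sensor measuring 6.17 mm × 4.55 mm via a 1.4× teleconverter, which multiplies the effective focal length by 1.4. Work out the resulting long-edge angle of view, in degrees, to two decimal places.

24.38°

Effective focal length f = 10.2 × 1.4 = 14.28 mm.
α = 2·arctan(6.17 / (2 × 14.28)) = 2·arctan(0.21604) ≈ 24.3813°.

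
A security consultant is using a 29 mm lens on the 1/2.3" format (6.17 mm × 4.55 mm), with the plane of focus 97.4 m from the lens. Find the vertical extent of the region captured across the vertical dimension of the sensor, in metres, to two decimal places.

15.28 m

dₒ: 97.4 m = 97400 mm.
Similar triangles through the lens centre give W/dₒ = h/dᵢ; with 1/f = 1/dₒ + 1/dᵢ this gives W = h·(dₒ − f)/f.
W = 4.55 mm × (97400 − 29) / 29 = 4.55 × 3357.6207 ≈ 15277.174 mm = 15.2772 m.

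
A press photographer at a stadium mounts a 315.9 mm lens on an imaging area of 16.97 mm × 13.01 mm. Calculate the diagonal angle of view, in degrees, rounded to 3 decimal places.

3.877°

Sensor diagonal = √(16.97² + 13.01²) = √457.2410 ≈ 21.3832 mm.
Angle of view α = 2·arctan(d/2f) with d = 21.3832 mm and f = 315.9 mm.
d/2f = 0.03384; arctan(0.03384) ≈ 1.9384°, so α ≈ 3.8769°.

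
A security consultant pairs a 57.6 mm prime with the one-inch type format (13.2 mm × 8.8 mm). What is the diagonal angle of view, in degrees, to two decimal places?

Sensor diagonal = √(13.2² + 8.8²) = √251.6800 ≈ 15.8644 mm.
Angle of view α = 2·arctan(d/2f) with d = 15.8644 mm and f = 57.6 mm.
d/2f = 0.13771; arctan(0.13771) ≈ 7.8410°, so α ≈ 15.6820°.

15.68°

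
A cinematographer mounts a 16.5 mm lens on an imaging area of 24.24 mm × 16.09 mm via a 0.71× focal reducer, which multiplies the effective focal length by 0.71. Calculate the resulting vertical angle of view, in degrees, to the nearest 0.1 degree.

Effective focal length f = 16.5 × 0.71 = 11.715 mm.
α = 2·arctan(16.09 / (2 × 11.715)) = 2·arctan(0.68673) ≈ 68.9568°.

69.0°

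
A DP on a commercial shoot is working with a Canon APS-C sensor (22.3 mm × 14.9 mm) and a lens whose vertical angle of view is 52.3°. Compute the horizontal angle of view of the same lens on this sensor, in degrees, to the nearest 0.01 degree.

From the vertical AOV: f = 14.9 / (2·tan(26.15°)) = 14.9 / 0.98196 ≈ 15.1738 mm.
Horizontal AOV = 2·arctan(22.3 / (2 × 15.1738)) = 2·arctan(0.73482) ≈ 72.6183°.

72.62°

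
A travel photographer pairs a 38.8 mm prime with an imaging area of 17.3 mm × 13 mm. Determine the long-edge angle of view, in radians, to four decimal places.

Angle of view α = 2·arctan(w/2f) with w = 17.3 mm and f = 38.8 mm.
w/2f = 0.22294; arctan(0.22294) ≈ 0.2194 rad, so α ≈ 0.4387 rad.

0.4387 rad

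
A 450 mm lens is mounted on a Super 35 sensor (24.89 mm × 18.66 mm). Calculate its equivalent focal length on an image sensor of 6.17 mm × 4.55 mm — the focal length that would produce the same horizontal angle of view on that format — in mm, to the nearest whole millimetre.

Equal angle of view means equal width/f ratio, so f₂ = f₁ · (width₂/width₁) = 450 × 6.17/24.89.
f₂ = 450 × 0.24789 ≈ 111.551 mm.

112 mm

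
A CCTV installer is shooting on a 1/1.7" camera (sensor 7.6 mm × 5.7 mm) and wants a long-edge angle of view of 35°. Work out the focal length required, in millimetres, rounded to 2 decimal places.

12.05 mm

From α = 2·arctan(w/2f) we get f = w / (2·tan(α/2)).
With w = 7.6 mm and α/2 = 17.5°, tan(α/2) ≈ 0.31530, so f ≈ 7.6 / 0.63060 ≈ 12.0521 mm.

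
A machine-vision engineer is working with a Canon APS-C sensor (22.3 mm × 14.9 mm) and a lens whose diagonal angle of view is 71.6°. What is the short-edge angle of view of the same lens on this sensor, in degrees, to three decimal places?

Sensor diagonal = √(22.3² + 14.9²) = √719.3000 ≈ 26.8198 mm.
From the diagonal AOV: f = 26.8198 / (2·tan(35.8°)) = 26.8198 / 1.44245 ≈ 18.5933 mm.
Short-edge AOV = 2·arctan(14.9 / (2 × 18.5933)) = 2·arctan(0.40068) ≈ 43.6702°.

43.670°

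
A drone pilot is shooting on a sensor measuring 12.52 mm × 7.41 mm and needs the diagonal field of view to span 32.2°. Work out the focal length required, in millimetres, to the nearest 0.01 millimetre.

Sensor diagonal = √(12.52² + 7.41²) = √211.6585 ≈ 14.5485 mm.
From α = 2·arctan(d/2f) we get f = d / (2·tan(α/2)).
With d = 14.5485 mm and α/2 = 16.1°, tan(α/2) ≈ 0.28864, so f ≈ 14.5485 / 0.57727 ≈ 25.2022 mm.

25.20 mm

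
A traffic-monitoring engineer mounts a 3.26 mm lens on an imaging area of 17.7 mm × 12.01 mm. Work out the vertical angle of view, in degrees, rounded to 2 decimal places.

123.01°

Angle of view α = 2·arctan(h/2f) with h = 12.01 mm and f = 3.26 mm.
h/2f = 1.84202; arctan(1.84202) ≈ 61.5033°, so α ≈ 123.0066°.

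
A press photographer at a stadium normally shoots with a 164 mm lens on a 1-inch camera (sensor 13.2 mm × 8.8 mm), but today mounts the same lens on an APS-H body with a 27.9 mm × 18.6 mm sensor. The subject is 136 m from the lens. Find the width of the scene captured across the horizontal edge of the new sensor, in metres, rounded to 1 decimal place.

The focal length stays 164 mm; the relevant sensor dimension is now w = 27.9 mm. Object distance dₒ = 136 m = 136000 mm.
Thin-lens field width W = w·(dₒ − f)/f = 27.9 × (136000 − 164)/164 ≈ 23108.685 mm = 23.1087 m.

23.1 m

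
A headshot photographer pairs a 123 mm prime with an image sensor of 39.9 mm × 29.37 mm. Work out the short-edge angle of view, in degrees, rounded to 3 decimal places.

Angle of view α = 2·arctan(h/2f) with h = 29.37 mm and f = 123 mm.
h/2f = 0.11939; arctan(0.11939) ≈ 6.8083°, so α ≈ 13.6167°.

13.617°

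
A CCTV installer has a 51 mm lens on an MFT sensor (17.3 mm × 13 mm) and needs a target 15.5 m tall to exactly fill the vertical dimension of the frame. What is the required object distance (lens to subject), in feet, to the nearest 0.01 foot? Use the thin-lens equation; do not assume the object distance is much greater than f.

199.67 ft

W: 15.5 m = 15500 mm.
Magnification m = h/W = dᵢ/dₒ; combined with 1/f = 1/dₒ + 1/dᵢ this gives dₒ = f·(1 + W/h).
dₒ = 51 mm × (1 + 15500/13) = 51 × 1193.3077 ≈ 60858.692 mm = 60858.692/304.8 ft = 199.668 ft.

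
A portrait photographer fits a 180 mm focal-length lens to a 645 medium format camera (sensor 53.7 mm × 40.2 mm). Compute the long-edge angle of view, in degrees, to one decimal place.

Angle of view α = 2·arctan(w/2f) with w = 53.7 mm and f = 180 mm.
w/2f = 0.14917; arctan(0.14917) ≈ 8.4841°, so α ≈ 16.9681°.

17.0°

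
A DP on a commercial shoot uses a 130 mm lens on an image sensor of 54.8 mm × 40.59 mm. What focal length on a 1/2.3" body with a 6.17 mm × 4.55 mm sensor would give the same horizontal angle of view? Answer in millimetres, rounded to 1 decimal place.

Equal angle of view means equal width/f ratio, so f₂ = f₁ · (width₂/width₁) = 130 × 6.17/54.8.
f₂ = 130 × 0.11259 ≈ 14.637 mm.

14.6 mm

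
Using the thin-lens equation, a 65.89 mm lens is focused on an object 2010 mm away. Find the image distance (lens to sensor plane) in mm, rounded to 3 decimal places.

1/dᵢ = 1/f − 1/dₒ = 1/65.89 − 1/2010 = 0.0146793 mm⁻¹.
dᵢ = 1/0.0146793 ≈ 68.1232 mm.

68.123 mm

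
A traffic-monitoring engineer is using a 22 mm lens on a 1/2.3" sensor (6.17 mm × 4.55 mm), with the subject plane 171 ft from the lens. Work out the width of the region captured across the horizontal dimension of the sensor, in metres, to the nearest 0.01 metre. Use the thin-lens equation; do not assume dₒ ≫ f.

14.61 m

dₒ: 171 ft × 304.8 mm/ft = 52120.80 mm.
Similar triangles through the lens centre give W/dₒ = w/dᵢ; with 1/f = 1/dₒ + 1/dᵢ this gives W = w·(dₒ − f)/f.
W = 6.17 mm × (52120.8 − 22) / 22 = 6.17 × 2368.1272 ≈ 14611.345 mm = 14.6113 m.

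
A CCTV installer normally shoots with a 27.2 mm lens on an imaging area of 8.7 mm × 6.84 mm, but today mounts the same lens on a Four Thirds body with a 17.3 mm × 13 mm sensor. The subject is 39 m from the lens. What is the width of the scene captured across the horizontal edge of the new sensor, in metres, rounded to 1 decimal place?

The focal length stays 27.2 mm; the relevant sensor dimension is now w = 17.3 mm. Object distance dₒ = 39 m = 39000 mm.
Thin-lens field width W = w·(dₒ − f)/f = 17.3 × (39000 − 27.2)/27.2 ≈ 24787.847 mm = 24.7878 m.

24.8 m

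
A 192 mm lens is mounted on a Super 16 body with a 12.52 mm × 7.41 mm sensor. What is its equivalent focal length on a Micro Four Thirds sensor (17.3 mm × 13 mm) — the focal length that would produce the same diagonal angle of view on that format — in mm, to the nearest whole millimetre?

Sensor diagonal = √(12.52² + 7.41²) = √211.6585 ≈ 14.5485 mm.
Sensor diagonal = √(17.3² + 13²) = √468.2900 ≈ 21.6400 mm.
Equal angle of view means equal diagonal/f ratio, so f₂ = f₁ · (diagonal₂/diagonal₁) = 192 × 21.6400/14.5485.
f₂ = 192 × 1.48744 ≈ 285.589 mm.

286 mm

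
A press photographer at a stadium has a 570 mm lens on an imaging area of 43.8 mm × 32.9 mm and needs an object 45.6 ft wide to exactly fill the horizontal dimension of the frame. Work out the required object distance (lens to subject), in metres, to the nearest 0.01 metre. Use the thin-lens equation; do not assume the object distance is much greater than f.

181.45 m

W: 45.6 ft × 304.8 mm/ft = 13898.88 mm.
Magnification m = w/W = dᵢ/dₒ; combined with 1/f = 1/dₒ + 1/dᵢ this gives dₒ = f·(1 + W/w).
dₒ = 570 mm × (1 + 13898.9/43.8) = 570 × 318.3260 ≈ 181445.830 mm = 181.446 m.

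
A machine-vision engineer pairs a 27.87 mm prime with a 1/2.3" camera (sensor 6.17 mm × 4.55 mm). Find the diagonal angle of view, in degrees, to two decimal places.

15.66°

Sensor diagonal = √(6.17² + 4.55²) = √58.7714 ≈ 7.6663 mm.
Angle of view α = 2·arctan(d/2f) with d = 7.6663 mm and f = 27.87 mm.
d/2f = 0.13754; arctan(0.13754) ≈ 7.8311°, so α ≈ 15.6622°.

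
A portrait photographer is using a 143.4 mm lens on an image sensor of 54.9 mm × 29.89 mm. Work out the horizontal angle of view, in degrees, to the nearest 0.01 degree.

21.67°

Angle of view α = 2·arctan(w/2f) with w = 54.9 mm and f = 143.4 mm.
w/2f = 0.19142; arctan(0.19142) ≈ 10.8366°, so α ≈ 21.6732°.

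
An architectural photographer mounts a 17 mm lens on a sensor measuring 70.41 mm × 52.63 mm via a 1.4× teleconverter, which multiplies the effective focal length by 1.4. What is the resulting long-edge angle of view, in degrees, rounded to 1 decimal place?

Effective focal length f = 17 × 1.4 = 23.8 mm.
α = 2·arctan(70.41 / (2 × 23.8)) = 2·arctan(1.47920) ≈ 111.8794°.

111.9°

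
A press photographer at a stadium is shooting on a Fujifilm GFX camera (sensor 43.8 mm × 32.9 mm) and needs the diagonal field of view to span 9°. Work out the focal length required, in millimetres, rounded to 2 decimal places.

348.02 mm

Sensor diagonal = √(43.8² + 32.9²) = √3000.8500 ≈ 54.7800 mm.
From α = 2·arctan(d/2f) we get f = d / (2·tan(α/2)).
With d = 54.7800 mm and α/2 = 4.5°, tan(α/2) ≈ 0.07870, so f ≈ 54.7800 / 0.15740 ≈ 348.0230 mm.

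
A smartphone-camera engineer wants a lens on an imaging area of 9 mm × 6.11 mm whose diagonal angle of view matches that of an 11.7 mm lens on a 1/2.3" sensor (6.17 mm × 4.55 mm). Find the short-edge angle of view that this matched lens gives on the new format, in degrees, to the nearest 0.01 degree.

20.85°

Sensor diagonal = √(6.17² + 4.55²) = √58.7714 ≈ 7.6663 mm.
Sensor diagonal = √(9² + 6.11²) = √118.3321 ≈ 10.8781 mm.
Equal diagonal AOV ⇒ f₂ = f₁ · 10.8781/7.6663 = 11.7 × 1.41895 ≈ 16.6018 mm.
Short-edge AOV on the new format = 2·arctan(6.11 / (2 × 16.6018)) = 2·arctan(0.18402) ≈ 20.8535°.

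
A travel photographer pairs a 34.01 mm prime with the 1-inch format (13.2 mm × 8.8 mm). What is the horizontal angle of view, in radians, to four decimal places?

0.3834 rad

Angle of view α = 2·arctan(w/2f) with w = 13.2 mm and f = 34.01 mm.
w/2f = 0.19406; arctan(0.19406) ≈ 0.1917 rad, so α ≈ 0.3834 rad.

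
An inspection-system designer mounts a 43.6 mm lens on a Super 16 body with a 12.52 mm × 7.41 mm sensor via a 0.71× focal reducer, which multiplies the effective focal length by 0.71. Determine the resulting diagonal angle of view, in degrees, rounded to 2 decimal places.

26.45°

Effective focal length f = 43.6 × 0.71 = 30.956 mm.
Sensor diagonal = √(12.52² + 7.41²) = √211.6585 ≈ 14.5485 mm.
α = 2·arctan(14.548 / (2 × 30.956)) = 2·arctan(0.23499) ≈ 26.4476°.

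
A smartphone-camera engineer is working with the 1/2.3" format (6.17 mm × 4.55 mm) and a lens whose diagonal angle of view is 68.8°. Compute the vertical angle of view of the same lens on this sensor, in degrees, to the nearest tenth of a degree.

44.2°

Sensor diagonal = √(6.17² + 4.55²) = √58.7714 ≈ 7.6663 mm.
From the diagonal AOV: f = 7.6663 / (2·tan(34.4°)) = 7.6663 / 1.36943 ≈ 5.5981 mm.
Vertical AOV = 2·arctan(4.55 / (2 × 5.5981)) = 2·arctan(0.40639) ≈ 44.2322°.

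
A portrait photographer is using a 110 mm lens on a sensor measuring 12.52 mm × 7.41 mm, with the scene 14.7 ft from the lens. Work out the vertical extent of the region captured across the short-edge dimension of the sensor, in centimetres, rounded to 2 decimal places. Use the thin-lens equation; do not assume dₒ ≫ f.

29.44 cm

dₒ: 14.7 ft × 304.8 mm/ft = 4480.56 mm.
Similar triangles through the lens centre give W/dₒ = h/dᵢ; with 1/f = 1/dₒ + 1/dᵢ this gives W = h·(dₒ − f)/f.
W = 7.41 mm × (4480.56 − 110) / 110 = 7.41 × 39.7324 ≈ 294.417 mm = 29.4417 cm.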